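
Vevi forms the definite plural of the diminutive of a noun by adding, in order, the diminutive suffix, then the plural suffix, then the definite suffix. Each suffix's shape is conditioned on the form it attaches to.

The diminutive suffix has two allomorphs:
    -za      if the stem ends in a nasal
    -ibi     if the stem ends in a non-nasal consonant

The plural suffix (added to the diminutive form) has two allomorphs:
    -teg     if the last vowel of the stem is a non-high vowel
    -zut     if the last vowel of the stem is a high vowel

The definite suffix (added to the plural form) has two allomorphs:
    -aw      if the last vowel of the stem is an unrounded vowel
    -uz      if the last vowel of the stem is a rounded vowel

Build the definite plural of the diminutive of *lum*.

lumzategaw

*lum* — final consonant /m/ (a nasal) → -za → *lumza*.
Since the last vowel of the diminutive form *lumza* is /a/ (a non-high vowel), it takes -teg, giving *lumzateg*.
The plural form *lumzateg*: last vowel = /e/, an unrounded vowel → -aw → *lumzategaw*.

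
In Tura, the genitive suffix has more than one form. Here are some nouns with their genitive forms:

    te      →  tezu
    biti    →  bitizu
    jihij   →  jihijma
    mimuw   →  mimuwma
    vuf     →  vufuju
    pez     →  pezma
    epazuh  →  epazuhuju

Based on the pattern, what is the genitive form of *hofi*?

hofizu

The pattern is voicing of the final sound: -uju when the stem ends in a voiceless consonant (*vuf*, *epazuh*); -ma when the stem ends in a voiced consonant (*jihij*, *mimuw*, *pez*); -zu when the stem ends in a vowel (*te*, *biti*).
The final sound of *hofi* is /i/, which is a vowel, so the suffix is -zu, giving *hofizu*.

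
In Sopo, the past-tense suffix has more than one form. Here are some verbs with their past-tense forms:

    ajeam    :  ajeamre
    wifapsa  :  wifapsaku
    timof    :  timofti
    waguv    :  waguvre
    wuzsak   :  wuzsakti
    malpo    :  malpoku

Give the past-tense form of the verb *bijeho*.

bijehoku

The pattern is voicing of the final sound: -ti when the stem ends in a voiceless consonant (*timof*, *wuzsak*); -re when the stem ends in a voiced consonant (*ajeam*, *waguv*); -ku when the stem ends in a vowel (*wifapsa*, *malpo*).
*bijeho*: final sound = /o/, a vowel → -ku → *bijehoku*.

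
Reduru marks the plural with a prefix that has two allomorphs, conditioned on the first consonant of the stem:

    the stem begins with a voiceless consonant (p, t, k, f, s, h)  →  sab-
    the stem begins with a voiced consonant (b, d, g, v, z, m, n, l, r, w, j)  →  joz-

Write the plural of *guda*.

Since the first consonant of *guda* is /g/ (voiced), it takes joz-, giving *jozguda*.

jozguda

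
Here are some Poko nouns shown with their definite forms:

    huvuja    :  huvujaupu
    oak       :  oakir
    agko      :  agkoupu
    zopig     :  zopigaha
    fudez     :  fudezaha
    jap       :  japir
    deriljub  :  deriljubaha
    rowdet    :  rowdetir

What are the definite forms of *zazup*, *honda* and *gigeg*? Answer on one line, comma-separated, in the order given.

zazupir, hondaupu, gigegaha

The suffix is conditioned by the final sound: -ir when the stem ends in a voiceless consonant (*oak*, *jap*, *rowdet*); -aha when the stem ends in a voiced consonant (*zopig*, *fudez*, *deriljub*); -upu when the stem ends in a vowel (*huvuja*, *agko*).
*zazup*: final sound = /p/, a voiceless consonant → -ir → *zazupir*.
*honda* — final sound /a/ (a vowel) → -upu → *hondaupu*.
*gigeg* — final sound /g/ (a voiced consonant) → -aha → *gigegaha*.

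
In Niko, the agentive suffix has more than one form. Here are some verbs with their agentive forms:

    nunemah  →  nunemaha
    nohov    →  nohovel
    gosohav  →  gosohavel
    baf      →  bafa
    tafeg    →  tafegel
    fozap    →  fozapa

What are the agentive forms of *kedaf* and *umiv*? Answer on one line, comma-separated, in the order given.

The pattern is voicing of the final consonant: -a when the stem ends in a voiceless consonant (*nunemah*, *baf*, *fozap*); -el when the stem ends in a voiced consonant (*nohov*, *gosohav*, *tafeg*).
*kedaf*: final consonant = /f/, voiceless → -a → *kedafa*.
*umiv* — final consonant /v/ (voiced) → -el → *umivel*.

kedafa, umivel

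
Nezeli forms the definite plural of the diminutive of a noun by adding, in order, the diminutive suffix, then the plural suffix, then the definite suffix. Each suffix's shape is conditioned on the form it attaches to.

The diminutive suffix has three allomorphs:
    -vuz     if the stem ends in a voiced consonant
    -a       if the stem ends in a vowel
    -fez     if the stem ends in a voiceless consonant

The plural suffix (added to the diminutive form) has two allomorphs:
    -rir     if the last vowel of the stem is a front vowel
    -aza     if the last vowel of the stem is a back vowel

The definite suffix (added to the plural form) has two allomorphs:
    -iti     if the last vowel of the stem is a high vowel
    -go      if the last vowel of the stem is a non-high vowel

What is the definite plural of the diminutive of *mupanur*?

*mupanur*: final sound = /r/, a voiced consonant → -vuz → *mupanurvuz*.
The last vowel of the diminutive form *mupanurvuz* is /u/, which is a back vowel, so the plural suffix is -aza, giving *mupanurvuzaza*.
Since the last vowel of the plural form *mupanurvuzaza* is /a/ (a non-high vowel), it takes -go, giving *mupanurvuzazago*.

mupanurvuzazago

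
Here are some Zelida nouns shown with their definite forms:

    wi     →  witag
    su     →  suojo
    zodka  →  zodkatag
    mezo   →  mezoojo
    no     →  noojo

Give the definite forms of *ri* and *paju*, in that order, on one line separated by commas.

ritag, pajuojo

The suffix is conditioned by the last vowel: -ojo when the last vowel of the stem is a rounded vowel (*su*, *mezo*, *no*); -tag when the last vowel of the stem is an unrounded vowel (*wi*, *zodka*).
*ri*: last vowel = /i/, an unrounded vowel → -tag → *ritag*.
*paju*: last vowel = /u/, a rounded vowel → -ojo → *pajuojo*.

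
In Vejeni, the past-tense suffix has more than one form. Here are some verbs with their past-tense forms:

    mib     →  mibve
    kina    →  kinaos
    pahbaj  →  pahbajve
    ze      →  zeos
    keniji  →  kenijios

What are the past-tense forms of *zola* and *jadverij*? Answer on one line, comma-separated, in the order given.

zolaos, jadverijve

The suffix is conditioned by the final sound: -ve when the stem ends in a consonant (*mib*, *pahbaj*); -os when the stem ends in a vowel (*kina*, *ze*, *keniji*).
*zola*: final sound = /a/, a vowel → -os → *zolaos*.
The final sound of *jadverij* is /j/, which is a consonant, so the suffix is -ve, giving *jadverijve*.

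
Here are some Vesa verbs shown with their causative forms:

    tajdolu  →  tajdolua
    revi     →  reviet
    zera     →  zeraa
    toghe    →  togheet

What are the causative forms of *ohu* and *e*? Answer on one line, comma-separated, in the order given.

The pattern is front/back vowel harmony: -et when the last vowel of the stem is a front vowel (*revi*, *toghe*); -a when the last vowel of the stem is a back vowel (*tajdolu*, *zera*).
*ohu* — last vowel /u/ (a back vowel) → -a → *ohua*.
Since the last vowel of *e* is /e/ (a front vowel), it takes -et, giving *eet*.

ohua, eet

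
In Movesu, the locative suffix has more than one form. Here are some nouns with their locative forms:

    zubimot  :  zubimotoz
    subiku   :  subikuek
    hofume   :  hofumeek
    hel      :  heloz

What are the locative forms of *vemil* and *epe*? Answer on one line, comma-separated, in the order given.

vemiloz, epeek

The pattern is consonant vs. vowel: -oz when the stem ends in a consonant (*zubimot*, *hel*); -ek when the stem ends in a vowel (*subiku*, *hofume*).
*vemil*: final sound = /l/, a consonant → -oz → *vemiloz*.
*epe* — final sound /e/ (a vowel) → -ek → *epeek*.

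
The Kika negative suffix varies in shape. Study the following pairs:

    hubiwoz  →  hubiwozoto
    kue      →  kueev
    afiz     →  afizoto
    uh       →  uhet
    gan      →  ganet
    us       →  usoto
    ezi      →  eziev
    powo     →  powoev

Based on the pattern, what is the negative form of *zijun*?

zijunet

The alternation tracks the final sound of the stem — -oto when the stem ends in a sibilant (*hubiwoz*, *afiz*, *us*); -et when the stem ends in a non-sibilant consonant (*uh*, *gan*); -ev when the stem ends in a vowel (*kue*, *ezi*, *powo*).
*zijun*: final sound = /n/, a non-sibilant consonant → -et → *zijunet*.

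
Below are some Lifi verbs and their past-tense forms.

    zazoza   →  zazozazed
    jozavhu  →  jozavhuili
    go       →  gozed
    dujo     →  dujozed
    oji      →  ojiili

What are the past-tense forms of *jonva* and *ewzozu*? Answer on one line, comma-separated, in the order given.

The suffix is conditioned by the last vowel: -ili when the last vowel of the stem is a high vowel (*jozavhu*, *oji*); -zed when the last vowel of the stem is a non-high vowel (*zazoza*, *go*, *dujo*).
Since the last vowel of *jonva* is /a/ (a non-high vowel), it takes -zed, giving *jonvazed*.
*ewzozu*: last vowel = /u/, a high vowel → -ili → *ewzozuili*.

jonvazed, ewzozuili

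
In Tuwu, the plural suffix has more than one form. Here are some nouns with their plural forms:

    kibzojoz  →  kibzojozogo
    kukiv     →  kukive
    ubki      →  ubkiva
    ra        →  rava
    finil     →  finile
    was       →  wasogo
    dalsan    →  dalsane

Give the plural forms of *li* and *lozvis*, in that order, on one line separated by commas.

The suffix is conditioned by the final sound: -ogo when the stem ends in a sibilant (*kibzojoz*, *was*); -e when the stem ends in a non-sibilant consonant (*kukiv*, *finil*, *dalsan*); -va when the stem ends in a vowel (*ubki*, *ra*).
The final sound of *li* is /i/, which is a vowel, so the suffix is -va, giving *liva*.
*lozvis*: final sound = /s/, a sibilant → -ogo → *lozvisogo*.

liva, lozvisogo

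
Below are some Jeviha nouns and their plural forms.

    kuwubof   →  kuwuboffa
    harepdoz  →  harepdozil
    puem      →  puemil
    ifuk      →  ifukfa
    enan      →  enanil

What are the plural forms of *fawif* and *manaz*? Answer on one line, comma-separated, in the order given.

The suffix is conditioned by the final consonant: -fa when the stem ends in a voiceless consonant (*kuwubof*, *ifuk*); -il when the stem ends in a voiced consonant (*harepdoz*, *puem*, *enan*).
The final consonant of *fawif* is /f/, which is voiceless, so the suffix is -fa, giving *fawiffa*.
Since the final consonant of *manaz* is /z/ (voiced), it takes -il, giving *manazil*.

fawiffa, manazil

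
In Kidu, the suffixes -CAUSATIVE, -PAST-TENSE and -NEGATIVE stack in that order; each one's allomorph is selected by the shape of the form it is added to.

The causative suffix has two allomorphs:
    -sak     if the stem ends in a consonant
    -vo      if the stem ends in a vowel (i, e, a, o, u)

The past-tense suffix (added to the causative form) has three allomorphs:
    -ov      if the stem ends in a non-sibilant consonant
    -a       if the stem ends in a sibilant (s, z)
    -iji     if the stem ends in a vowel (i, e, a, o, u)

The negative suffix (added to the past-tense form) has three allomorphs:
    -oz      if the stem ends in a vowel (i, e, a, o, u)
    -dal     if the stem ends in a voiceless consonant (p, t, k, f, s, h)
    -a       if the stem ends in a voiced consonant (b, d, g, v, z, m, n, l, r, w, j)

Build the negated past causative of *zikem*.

zikemsakova

*zikem*: final sound = /m/, a consonant → -sak → *zikemsak*.
The final sound of the causative form *zikemsak* is /k/, which is a non-sibilant consonant, so the past-tense suffix is -ov, giving *zikemsakov*.
The past-tense form *zikemsakov*: final sound = /v/, a voiced consonant → -a → *zikemsakova*.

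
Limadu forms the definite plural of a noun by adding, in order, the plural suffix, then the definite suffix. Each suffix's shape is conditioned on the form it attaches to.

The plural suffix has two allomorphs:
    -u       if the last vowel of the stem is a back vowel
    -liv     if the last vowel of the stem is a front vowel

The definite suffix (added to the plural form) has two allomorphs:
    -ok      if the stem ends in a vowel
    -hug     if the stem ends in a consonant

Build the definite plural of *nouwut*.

*nouwut*: last vowel = /u/, a back vowel → -u → *nouwutu*.
Since the final sound of the plural form *nouwutu* is /u/ (a vowel), it takes -ok, giving *nouwutuok*.

nouwutuok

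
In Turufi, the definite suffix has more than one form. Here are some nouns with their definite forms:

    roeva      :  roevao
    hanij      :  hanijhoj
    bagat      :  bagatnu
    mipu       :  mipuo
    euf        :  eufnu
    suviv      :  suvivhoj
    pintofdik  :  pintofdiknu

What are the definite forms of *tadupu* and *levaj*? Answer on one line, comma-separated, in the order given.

tadupuo, levajhoj

Looking at the final sound of each stem: -nu when the stem ends in a voiceless consonant (*bagat*, *euf*, *pintofdik*); -hoj when the stem ends in a voiced consonant (*hanij*, *suviv*); -o when the stem ends in a vowel (*roeva*, *mipu*).
*tadupu* — final sound /u/ (a vowel) → -o → *tadupuo*.
The final sound of *levaj* is /j/, which is a voiced consonant, so the suffix is -hoj, giving *levajhoj*.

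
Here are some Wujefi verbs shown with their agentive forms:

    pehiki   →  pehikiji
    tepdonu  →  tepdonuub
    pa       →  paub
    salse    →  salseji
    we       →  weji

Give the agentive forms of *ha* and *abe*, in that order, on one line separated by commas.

haub, abeji

The suffix is conditioned by the last vowel: -ji when the last vowel of the stem is a front vowel (*pehiki*, *salse*, *we*); -ub when the last vowel of the stem is a back vowel (*tepdonu*, *pa*).
*ha*: last vowel = /a/, a back vowel → -ub → *haub*.
Since the last vowel of *abe* is /e/ (a front vowel), it takes -ji, giving *abeji*.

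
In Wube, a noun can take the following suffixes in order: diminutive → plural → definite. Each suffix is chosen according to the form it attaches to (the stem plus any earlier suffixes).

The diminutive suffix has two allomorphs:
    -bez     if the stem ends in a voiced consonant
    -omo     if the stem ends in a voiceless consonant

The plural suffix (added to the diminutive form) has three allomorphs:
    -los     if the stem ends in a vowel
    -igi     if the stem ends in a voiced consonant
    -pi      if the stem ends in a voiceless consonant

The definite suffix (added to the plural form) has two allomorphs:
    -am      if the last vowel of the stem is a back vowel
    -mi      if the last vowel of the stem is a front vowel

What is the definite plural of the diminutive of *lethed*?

*lethed*: final consonant = /d/, voiced → -bez → *lethedbez*.
Since the final sound of the diminutive form *lethedbez* is /z/ (a voiced consonant), it takes -igi, giving *lethedbezigi*.
The plural form *lethedbezigi*: last vowel = /i/, a front vowel → -mi → *lethedbezigimi*.

lethedbezigimi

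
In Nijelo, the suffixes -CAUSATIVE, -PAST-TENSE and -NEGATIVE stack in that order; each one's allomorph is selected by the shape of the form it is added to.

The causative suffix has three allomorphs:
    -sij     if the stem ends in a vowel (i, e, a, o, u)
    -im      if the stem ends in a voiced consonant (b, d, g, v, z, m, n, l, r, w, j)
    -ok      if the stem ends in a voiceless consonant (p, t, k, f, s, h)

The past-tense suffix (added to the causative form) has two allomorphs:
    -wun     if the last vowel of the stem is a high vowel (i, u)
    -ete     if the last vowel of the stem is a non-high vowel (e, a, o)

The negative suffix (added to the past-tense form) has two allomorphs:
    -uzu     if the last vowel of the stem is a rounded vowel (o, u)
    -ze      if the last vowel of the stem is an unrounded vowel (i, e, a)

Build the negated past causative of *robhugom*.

Since the final sound of *robhugom* is /m/ (a voiced consonant), it takes -im, giving *robhugomim*.
The last vowel of the causative form *robhugomim* is /i/, which is a high vowel, so the past-tense suffix is -wun, giving *robhugomimwun*.
The past-tense form *robhugomimwun*: last vowel = /u/, a rounded vowel → -uzu → *robhugomimwunuzu*.

robhugomimwunuzu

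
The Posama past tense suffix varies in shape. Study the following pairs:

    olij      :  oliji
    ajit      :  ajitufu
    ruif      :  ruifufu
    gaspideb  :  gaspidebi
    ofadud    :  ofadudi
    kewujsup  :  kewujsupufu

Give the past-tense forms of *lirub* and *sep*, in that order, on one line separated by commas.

lirubi, sepufu

The suffix is conditioned by the final consonant: -ufu when the stem ends in a voiceless consonant (*ajit*, *ruif*, *kewujsup*); -i when the stem ends in a voiced consonant (*olij*, *gaspideb*, *ofadud*).
The final consonant of *lirub* is /b/, which is voiced, so the suffix is -i, giving *lirubi*.
*sep*: final consonant = /p/, voiceless → -ufu → *sepufu*.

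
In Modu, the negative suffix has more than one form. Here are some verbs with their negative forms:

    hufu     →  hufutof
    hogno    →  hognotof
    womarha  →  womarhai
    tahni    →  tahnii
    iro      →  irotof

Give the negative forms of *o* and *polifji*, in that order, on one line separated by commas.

The alternation tracks the last vowel of the stem — -tof when the last vowel of the stem is a rounded vowel (*hufu*, *hogno*, *iro*); -i when the last vowel of the stem is an unrounded vowel (*womarha*, *tahni*).
Since the last vowel of *o* is /o/ (a rounded vowel), it takes -tof, giving *otof*.
*polifji*: last vowel = /i/, an unrounded vowel → -i → *polifjii*.

otof, polifjii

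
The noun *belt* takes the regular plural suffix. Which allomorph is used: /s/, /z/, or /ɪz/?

The stem *belt* ends in a voiceless non-sibilant consonant.
The plural suffix surfaces as /ɪz/ after sibilants, /s/ after other voiceless consonants, and /z/ after other voiced sounds.
So the plural -s on *belt* is pronounced /s/.

/s/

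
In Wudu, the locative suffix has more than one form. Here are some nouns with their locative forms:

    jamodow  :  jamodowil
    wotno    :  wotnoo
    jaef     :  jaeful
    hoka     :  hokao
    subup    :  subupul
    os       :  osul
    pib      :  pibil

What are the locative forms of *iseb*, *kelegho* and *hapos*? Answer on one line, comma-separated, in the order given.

Looking at the final sound of each stem: -ul when the stem ends in a voiceless consonant (*jaef*, *subup*, *os*); -il when the stem ends in a voiced consonant (*jamodow*, *pib*); -o when the stem ends in a vowel (*wotno*, *hoka*).
Since the final sound of *iseb* is /b/ (a voiced consonant), it takes -il, giving *isebil*.
The final sound of *kelegho* is /o/, which is a vowel, so the suffix is -o, giving *keleghoo*.
*hapos* — final sound /s/ (a voiceless consonant) → -ul → *haposul*.

isebil, keleghoo, haposul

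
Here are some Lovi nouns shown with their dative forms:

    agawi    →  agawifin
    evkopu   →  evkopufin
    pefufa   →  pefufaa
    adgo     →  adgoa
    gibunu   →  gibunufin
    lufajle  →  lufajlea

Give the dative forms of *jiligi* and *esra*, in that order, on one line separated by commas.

jiligifin, esraa

The alternation tracks the last vowel of the stem — -fin when the last vowel of the stem is a high vowel (*agawi*, *evkopu*, *gibunu*); -a when the last vowel of the stem is a non-high vowel (*pefufa*, *adgo*, *lufajle*).
*jiligi*: last vowel = /i/, a high vowel → -fin → *jiligifin*.
*esra*: last vowel = /a/, a non-high vowel → -a → *esraa*.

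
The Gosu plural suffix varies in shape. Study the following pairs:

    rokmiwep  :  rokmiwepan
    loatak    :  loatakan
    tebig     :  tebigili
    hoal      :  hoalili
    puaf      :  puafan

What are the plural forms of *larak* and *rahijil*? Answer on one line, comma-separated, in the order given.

larakan, rahijilili

Looking at the final consonant of each stem: -an when the stem ends in a voiceless consonant (*rokmiwep*, *loatak*, *puaf*); -ili when the stem ends in a voiced consonant (*tebig*, *hoal*).
Since the final consonant of *larak* is /k/ (voiceless), it takes -an, giving *larakan*.
*rahijil*: final consonant = /l/, voiced → -ili → *rahijilili*.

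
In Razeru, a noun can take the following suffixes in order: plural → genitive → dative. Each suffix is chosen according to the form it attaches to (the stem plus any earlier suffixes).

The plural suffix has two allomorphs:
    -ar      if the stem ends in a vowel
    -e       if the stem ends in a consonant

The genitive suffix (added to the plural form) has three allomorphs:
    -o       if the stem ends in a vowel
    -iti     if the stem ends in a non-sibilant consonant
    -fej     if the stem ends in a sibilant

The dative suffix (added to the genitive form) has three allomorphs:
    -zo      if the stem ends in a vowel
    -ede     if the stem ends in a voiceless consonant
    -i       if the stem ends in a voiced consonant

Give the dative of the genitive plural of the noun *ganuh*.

ganuheozo

*ganuh*: final sound = /h/, a consonant → -e → *ganuhe*.
Since the final sound of the plural form *ganuhe* is /e/ (a vowel), it takes -o, giving *ganuheo*.
The genitive form *ganuheo*: final sound = /o/, a vowel → -zo → *ganuheozo*.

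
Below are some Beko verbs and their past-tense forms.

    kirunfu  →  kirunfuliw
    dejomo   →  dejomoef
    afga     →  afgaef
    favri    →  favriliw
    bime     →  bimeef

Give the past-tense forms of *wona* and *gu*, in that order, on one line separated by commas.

The pattern is height harmony: -liw when the last vowel of the stem is a high vowel (*kirunfu*, *favri*); -ef when the last vowel of the stem is a non-high vowel (*dejomo*, *afga*, *bime*).
Since the last vowel of *wona* is /a/ (a non-high vowel), it takes -ef, giving *wonaef*.
The last vowel of *gu* is /u/, which is a high vowel, so the suffix is -liw, giving *guliw*.

wonaef, guliw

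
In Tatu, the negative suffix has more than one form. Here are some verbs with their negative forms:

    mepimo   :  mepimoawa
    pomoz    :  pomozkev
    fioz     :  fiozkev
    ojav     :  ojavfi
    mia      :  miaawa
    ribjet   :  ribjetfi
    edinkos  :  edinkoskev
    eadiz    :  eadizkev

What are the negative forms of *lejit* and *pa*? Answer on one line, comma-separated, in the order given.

lejitfi, paawa

Looking at the final sound of each stem: -kev when the stem ends in a sibilant (*pomoz*, *fioz*, *edinkos*, *eadiz*); -fi when the stem ends in a non-sibilant consonant (*ojav*, *ribjet*); -awa when the stem ends in a vowel (*mepimo*, *mia*).
Since the final sound of *lejit* is /t/ (a non-sibilant consonant), it takes -fi, giving *lejitfi*.
*pa* — final sound /a/ (a vowel) → -awa → *paawa*.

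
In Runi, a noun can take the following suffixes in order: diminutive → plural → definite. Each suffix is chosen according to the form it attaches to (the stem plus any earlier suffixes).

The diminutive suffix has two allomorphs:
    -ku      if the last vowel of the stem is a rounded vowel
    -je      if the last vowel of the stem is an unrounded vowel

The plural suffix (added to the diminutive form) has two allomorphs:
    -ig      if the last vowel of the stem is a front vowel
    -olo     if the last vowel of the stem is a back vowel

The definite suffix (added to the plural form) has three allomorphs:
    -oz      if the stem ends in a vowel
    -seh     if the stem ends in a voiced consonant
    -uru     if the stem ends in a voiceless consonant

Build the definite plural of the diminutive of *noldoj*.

noldojkuolooz

The last vowel of *noldoj* is /o/, which is a rounded vowel, so the diminutive suffix is -ku, giving *noldojku*.
The diminutive form *noldojku* — last vowel /u/ (a back vowel) → -olo → *noldojkuolo*.
Since the final sound of the plural form *noldojkuolo* is /o/ (a vowel), it takes -oz, giving *noldojkuolooz*.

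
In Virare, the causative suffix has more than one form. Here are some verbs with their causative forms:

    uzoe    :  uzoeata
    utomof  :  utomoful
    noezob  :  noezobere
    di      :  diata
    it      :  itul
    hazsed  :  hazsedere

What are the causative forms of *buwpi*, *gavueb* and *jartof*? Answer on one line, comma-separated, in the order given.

buwpiata, gavuebere, jartoful

Looking at the final sound of each stem: -ul when the stem ends in a voiceless consonant (*utomof*, *it*); -ere when the stem ends in a voiced consonant (*noezob*, *hazsed*); -ata when the stem ends in a vowel (*uzoe*, *di*).
Since the final sound of *buwpi* is /i/ (a vowel), it takes -ata, giving *buwpiata*.
*gavueb* — final sound /b/ (a voiced consonant) → -ere → *gavuebere*.
Since the final sound of *jartof* is /f/ (a voiceless consonant), it takes -ul, giving *jartoful*.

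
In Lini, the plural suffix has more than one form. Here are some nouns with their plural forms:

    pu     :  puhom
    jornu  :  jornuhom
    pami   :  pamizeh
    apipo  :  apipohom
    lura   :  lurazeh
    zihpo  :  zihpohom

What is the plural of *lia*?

Looking at the last vowel of each stem: -hom when the last vowel of the stem is a rounded vowel (*pu*, *jornu*, *apipo*, *zihpo*); -zeh when the last vowel of the stem is an unrounded vowel (*pami*, *lura*).
*lia*: last vowel = /a/, an unrounded vowel → -zeh → *liazeh*.

liazeh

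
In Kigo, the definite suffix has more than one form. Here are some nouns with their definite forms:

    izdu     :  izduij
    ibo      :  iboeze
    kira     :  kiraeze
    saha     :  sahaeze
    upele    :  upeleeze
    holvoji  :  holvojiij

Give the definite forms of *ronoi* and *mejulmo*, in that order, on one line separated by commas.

The alternation tracks the last vowel of the stem — -ij when the last vowel of the stem is a high vowel (*izdu*, *holvoji*); -eze when the last vowel of the stem is a non-high vowel (*ibo*, *kira*, *saha*, *upele*).
*ronoi* — last vowel /i/ (a high vowel) → -ij → *ronoiij*.
*mejulmo*: last vowel = /o/, a non-high vowel → -eze → *mejulmoeze*.

ronoiij, mejulmoeze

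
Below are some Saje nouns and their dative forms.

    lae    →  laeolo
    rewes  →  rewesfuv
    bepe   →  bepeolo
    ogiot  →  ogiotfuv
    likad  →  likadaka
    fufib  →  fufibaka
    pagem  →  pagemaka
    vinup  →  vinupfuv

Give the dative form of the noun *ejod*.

Looking at the final sound of each stem: -fuv when the stem ends in a voiceless consonant (*rewes*, *ogiot*, *vinup*); -aka when the stem ends in a voiced consonant (*likad*, *fufib*, *pagem*); -olo when the stem ends in a vowel (*lae*, *bepe*).
*ejod*: final sound = /d/, a voiced consonant → -aka → *ejodaka*.

ejodaka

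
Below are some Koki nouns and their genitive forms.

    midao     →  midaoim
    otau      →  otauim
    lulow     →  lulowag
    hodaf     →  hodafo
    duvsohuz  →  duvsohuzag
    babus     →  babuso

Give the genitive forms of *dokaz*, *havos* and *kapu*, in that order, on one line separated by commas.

dokazag, havoso, kapuim

Looking at the final sound of each stem: -o when the stem ends in a voiceless consonant (*hodaf*, *babus*); -ag when the stem ends in a voiced consonant (*lulow*, *duvsohuz*); -im when the stem ends in a vowel (*midao*, *otau*).
*dokaz*: final sound = /z/, a voiced consonant → -ag → *dokazag*.
*havos* — final sound /s/ (a voiceless consonant) → -o → *havoso*.
The final sound of *kapu* is /u/, which is a vowel, so the suffix is -im, giving *kapuim*.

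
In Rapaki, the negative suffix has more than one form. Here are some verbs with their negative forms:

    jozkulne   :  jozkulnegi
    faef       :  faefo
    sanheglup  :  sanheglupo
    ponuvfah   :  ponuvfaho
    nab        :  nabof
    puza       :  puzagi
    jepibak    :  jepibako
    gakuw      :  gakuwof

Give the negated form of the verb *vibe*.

The suffix is conditioned by the final sound: -o when the stem ends in a voiceless consonant (*faef*, *sanheglup*, *ponuvfah*, *jepibak*); -of when the stem ends in a voiced consonant (*nab*, *gakuw*); -gi when the stem ends in a vowel (*jozkulne*, *puza*).
*vibe* — final sound /e/ (a vowel) → -gi → *vibegi*.

vibegi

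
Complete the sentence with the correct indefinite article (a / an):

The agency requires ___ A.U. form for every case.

The indefinite article is chosen by the initial *sound* of the following word, not its spelling.
The initialism *A.U.* is read letter by letter; the first letter, A, is pronounced /eɪ/, which begins with a vowel sound.
So the article is *an*: The agency requires an A.U. form for every case.

an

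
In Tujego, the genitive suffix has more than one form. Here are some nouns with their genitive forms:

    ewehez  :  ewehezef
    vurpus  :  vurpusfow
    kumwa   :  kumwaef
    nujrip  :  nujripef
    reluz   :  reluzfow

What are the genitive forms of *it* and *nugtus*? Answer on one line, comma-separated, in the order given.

The suffix is conditioned by the last vowel: -fow when the last vowel of the stem is a rounded vowel (*vurpus*, *reluz*); -ef when the last vowel of the stem is an unrounded vowel (*ewehez*, *kumwa*, *nujrip*).
*it*: last vowel = /i/, an unrounded vowel → -ef → *itef*.
*nugtus* — last vowel /u/ (a rounded vowel) → -fow → *nugtusfow*.

itef, nugtusfow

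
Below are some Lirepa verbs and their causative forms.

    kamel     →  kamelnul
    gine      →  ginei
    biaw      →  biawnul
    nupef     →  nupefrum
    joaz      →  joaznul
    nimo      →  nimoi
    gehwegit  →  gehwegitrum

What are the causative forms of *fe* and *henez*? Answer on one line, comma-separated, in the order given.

fei, heneznul

The suffix is conditioned by the final sound: -rum when the stem ends in a voiceless consonant (*nupef*, *gehwegit*); -nul when the stem ends in a voiced consonant (*kamel*, *biaw*, *joaz*); -i when the stem ends in a vowel (*gine*, *nimo*).
*fe*: final sound = /e/, a vowel → -i → *fei*.
Since the final sound of *henez* is /z/ (a voiced consonant), it takes -nul, giving *heneznul*.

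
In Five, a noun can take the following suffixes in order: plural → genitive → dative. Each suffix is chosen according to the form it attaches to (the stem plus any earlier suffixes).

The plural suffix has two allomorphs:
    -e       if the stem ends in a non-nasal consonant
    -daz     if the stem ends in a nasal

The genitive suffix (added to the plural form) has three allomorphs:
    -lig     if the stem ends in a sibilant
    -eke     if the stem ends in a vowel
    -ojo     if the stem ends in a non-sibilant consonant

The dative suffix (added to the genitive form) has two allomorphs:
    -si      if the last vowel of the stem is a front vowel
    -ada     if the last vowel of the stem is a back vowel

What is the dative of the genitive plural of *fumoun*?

Since the final consonant of *fumoun* is /n/ (a nasal), it takes -daz, giving *fumoundaz*.
The plural form *fumoundaz*: final sound = /z/, a sibilant → -lig → *fumoundazlig*.
The genitive form *fumoundazlig* — last vowel /i/ (a front vowel) → -si → *fumoundazligsi*.

fumoundazligsi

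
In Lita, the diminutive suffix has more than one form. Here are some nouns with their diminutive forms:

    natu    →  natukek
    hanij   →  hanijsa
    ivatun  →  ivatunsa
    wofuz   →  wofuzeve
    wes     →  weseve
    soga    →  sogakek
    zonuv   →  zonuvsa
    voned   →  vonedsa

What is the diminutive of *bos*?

boseve

The alternation tracks the final sound of the stem — -eve when the stem ends in a sibilant (*wofuz*, *wes*); -sa when the stem ends in a non-sibilant consonant (*hanij*, *ivatun*, *zonuv*, *voned*); -kek when the stem ends in a vowel (*natu*, *soga*).
*bos* — final sound /s/ (a sibilant) → -eve → *boseve*.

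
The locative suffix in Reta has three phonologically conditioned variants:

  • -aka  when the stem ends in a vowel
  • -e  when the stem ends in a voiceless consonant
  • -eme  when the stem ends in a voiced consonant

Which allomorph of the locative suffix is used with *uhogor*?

-eme

The final sound of *uhogor* is /r/, which is a voiced consonant, so the suffix is -eme.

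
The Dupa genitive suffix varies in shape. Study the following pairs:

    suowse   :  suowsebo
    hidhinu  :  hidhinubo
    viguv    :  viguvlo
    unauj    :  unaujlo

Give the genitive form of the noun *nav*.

navlo

The alternation tracks the final sound of the stem — -lo when the stem ends in a consonant (*viguv*, *unauj*); -bo when the stem ends in a vowel (*suowse*, *hidhinu*).
Since the final sound of *nav* is /v/ (a consonant), it takes -lo, giving *navlo*.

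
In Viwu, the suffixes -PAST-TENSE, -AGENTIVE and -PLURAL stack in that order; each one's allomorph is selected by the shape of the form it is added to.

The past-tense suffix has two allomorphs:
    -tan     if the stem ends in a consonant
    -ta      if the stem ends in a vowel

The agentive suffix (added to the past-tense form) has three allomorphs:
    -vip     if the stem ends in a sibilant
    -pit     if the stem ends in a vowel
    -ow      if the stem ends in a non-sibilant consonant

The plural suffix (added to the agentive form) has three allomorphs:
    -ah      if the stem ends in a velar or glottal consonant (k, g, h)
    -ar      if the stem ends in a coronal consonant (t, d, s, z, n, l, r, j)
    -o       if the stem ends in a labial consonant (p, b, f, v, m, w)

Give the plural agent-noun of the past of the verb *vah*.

vahtanowo

The final sound of *vah* is /h/, which is a consonant, so the past-tense suffix is -tan, giving *vahtan*.
The past-tense form *vahtan* — final sound /n/ (a non-sibilant consonant) → -ow → *vahtanow*.
The final consonant of the agentive form *vahtanow* is /w/, which is labial, so the plural suffix is -o, giving *vahtanowo*.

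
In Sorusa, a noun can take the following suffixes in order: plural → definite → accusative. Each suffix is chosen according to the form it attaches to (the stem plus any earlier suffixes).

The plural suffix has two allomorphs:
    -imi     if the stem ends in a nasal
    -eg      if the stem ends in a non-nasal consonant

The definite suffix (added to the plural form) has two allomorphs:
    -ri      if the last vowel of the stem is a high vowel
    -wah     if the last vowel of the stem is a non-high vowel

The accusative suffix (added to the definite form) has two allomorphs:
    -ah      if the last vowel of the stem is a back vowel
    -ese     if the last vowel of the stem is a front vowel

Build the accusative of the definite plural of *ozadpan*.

ozadpanimiriese

The final consonant of *ozadpan* is /n/, which is a nasal, so the plural suffix is -imi, giving *ozadpanimi*.
Since the last vowel of the plural form *ozadpanimi* is /i/ (a high vowel), it takes -ri, giving *ozadpanimiri*.
The definite form *ozadpanimiri*: last vowel = /i/, a front vowel → -ese → *ozadpanimiriese*.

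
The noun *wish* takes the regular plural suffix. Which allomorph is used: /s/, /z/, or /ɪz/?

/ɪz/

The stem *wish* ends in a sibilant (/s, z, ʃ, ʒ, tʃ, dʒ/).
The plural suffix surfaces as /ɪz/ after sibilants, /s/ after other voiceless consonants, and /z/ after other voiced sounds.
So the plural -s on *wish* is pronounced /ɪz/.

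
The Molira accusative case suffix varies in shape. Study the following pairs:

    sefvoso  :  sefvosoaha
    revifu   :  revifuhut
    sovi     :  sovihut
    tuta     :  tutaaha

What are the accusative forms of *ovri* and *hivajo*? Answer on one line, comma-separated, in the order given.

Looking at the last vowel of each stem: -hut when the last vowel of the stem is a high vowel (*revifu*, *sovi*); -aha when the last vowel of the stem is a non-high vowel (*sefvoso*, *tuta*).
*ovri*: last vowel = /i/, a high vowel → -hut → *ovrihut*.
Since the last vowel of *hivajo* is /o/ (a non-high vowel), it takes -aha, giving *hivajoaha*.

ovrihut, hivajoaha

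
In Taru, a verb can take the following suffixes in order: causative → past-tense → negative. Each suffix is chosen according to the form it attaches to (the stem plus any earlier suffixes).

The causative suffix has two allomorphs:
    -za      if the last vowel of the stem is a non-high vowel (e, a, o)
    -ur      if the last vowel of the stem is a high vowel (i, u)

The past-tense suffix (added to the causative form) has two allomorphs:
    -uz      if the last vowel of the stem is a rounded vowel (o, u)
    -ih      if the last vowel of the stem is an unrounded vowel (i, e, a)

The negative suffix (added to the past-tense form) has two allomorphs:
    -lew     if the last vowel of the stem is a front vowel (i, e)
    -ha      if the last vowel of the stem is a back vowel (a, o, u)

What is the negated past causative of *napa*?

napazaihlew

Since the last vowel of *napa* is /a/ (a non-high vowel), it takes -za, giving *napaza*.
The last vowel of the causative form *napaza* is /a/, which is an unrounded vowel, so the past-tense suffix is -ih, giving *napazaih*.
Since the last vowel of the past-tense form *napazaih* is /i/ (a front vowel), it takes -lew, giving *napazaihlew*.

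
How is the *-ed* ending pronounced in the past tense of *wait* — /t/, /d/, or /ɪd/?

The stem *wait* ends in /t/ or /d/.
The -ed suffix is realized as /ɪd/ after /t, d/; as /t/ after other voiceless consonants; and as /d/ after other voiced sounds.
So -ed on *wait* is pronounced /ɪd/.

/ɪd/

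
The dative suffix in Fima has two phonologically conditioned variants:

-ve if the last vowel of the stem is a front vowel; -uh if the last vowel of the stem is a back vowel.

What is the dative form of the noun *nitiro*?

Since the last vowel of *nitiro* is /o/ (a back vowel), it takes -uh, giving *nitirouh*.

nitirouh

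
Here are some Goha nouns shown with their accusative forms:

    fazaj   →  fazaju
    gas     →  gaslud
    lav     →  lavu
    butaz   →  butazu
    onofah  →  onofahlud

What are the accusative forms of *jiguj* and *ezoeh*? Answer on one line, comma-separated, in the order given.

The pattern is voicing of the final consonant: -lud when the stem ends in a voiceless consonant (*gas*, *onofah*); -u when the stem ends in a voiced consonant (*fazaj*, *lav*, *butaz*).
*jiguj* — final consonant /j/ (voiced) → -u → *jiguju*.
The final consonant of *ezoeh* is /h/, which is voiceless, so the suffix is -lud, giving *ezoehlud*.

jiguju, ezoehlud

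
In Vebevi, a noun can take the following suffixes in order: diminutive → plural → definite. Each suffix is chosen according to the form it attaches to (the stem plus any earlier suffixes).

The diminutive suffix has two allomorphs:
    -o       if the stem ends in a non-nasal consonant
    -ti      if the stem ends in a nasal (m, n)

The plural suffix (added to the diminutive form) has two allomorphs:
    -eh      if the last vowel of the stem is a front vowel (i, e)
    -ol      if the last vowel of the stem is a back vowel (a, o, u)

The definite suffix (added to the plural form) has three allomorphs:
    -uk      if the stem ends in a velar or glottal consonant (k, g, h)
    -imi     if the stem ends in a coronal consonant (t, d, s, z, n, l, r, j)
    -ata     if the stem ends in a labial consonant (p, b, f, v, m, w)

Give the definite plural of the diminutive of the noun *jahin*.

*jahin*: final consonant = /n/, a nasal → -ti → *jahinti*.
The diminutive form *jahinti* — last vowel /i/ (a front vowel) → -eh → *jahintieh*.
The plural form *jahintieh*: final consonant = /h/, velar/glottal → -uk → *jahintiehuk*.

jahintiehuk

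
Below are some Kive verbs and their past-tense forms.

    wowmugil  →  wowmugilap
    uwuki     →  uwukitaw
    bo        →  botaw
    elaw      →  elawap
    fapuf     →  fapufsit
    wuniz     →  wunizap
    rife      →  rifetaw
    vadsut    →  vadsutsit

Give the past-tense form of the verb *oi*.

Looking at the final sound of each stem: -sit when the stem ends in a voiceless consonant (*fapuf*, *vadsut*); -ap when the stem ends in a voiced consonant (*wowmugil*, *elaw*, *wuniz*); -taw when the stem ends in a vowel (*uwuki*, *bo*, *rife*).
The final sound of *oi* is /i/, which is a vowel, so the suffix is -taw, giving *oitaw*.

oitaw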